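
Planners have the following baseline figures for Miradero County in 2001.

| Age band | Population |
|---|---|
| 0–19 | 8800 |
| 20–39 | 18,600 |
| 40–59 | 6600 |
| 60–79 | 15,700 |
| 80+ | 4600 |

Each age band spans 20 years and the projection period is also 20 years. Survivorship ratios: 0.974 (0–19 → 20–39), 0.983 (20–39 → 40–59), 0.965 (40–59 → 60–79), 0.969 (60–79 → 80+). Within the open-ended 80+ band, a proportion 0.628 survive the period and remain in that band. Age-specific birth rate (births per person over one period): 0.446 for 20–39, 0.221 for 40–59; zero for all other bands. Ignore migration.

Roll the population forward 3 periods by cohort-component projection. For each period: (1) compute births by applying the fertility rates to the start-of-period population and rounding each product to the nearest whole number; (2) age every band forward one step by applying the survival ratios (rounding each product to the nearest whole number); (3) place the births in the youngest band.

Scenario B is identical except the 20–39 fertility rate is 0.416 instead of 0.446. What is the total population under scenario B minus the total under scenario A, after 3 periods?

-1294

Period 1.
Births: 18600 × 0.446 = 8296  |  6600 × 0.221 = 1459 → 9755
20–39: 8800 × 0.974 = 8571
40–59: 18600 × 0.983 = 18284
60–79: 6600 × 0.965 = 6369
80+: 15700 × 0.969 + 4600 × 0.628 = 15213 + 2889 = 18102
→ [9755, 8571, 18284, 6369, 18102]
Period 2.
Births: 8571 × 0.446 = 3823  |  18284 × 0.221 = 4041 → 7864
20–39: 9755 × 0.974 = 9501
40–59: 8571 × 0.983 = 8425
60–79: 18284 × 0.965 = 17644
80+: 6369 × 0.969 + 18102 × 0.628 = 6172 + 11368 = 17540
→ [7864, 9501, 8425, 17644, 17540]
Period 3.
Births: 9501 × 0.446 = 4237  |  8425 × 0.221 = 1862 → 6099
20–39: 7864 × 0.974 = 7660
40–59: 9501 × 0.983 = 9339
60–79: 8425 × 0.965 = 8130
80+: 17644 × 0.969 + 17540 × 0.628 = 17097 + 11015 = 28112
→ [6099, 7660, 9339, 8130, 28112]
Scenario A total after 3 periods: 59340
Scenario B projection —
Period 1.
Births: 18600 × 0.416 = 7738  |  6600 × 0.221 = 1459 → 9197
20–39: 8800 × 0.974 = 8571
40–59: 18600 × 0.983 = 18284
60–79: 6600 × 0.965 = 6369
80+: 15700 × 0.969 + 4600 × 0.628 = 15213 + 2889 = 18102
→ [9197, 8571, 18284, 6369, 18102]
Period 2.
Births: 8571 × 0.416 = 3566  |  18284 × 0.221 = 4041 → 7607
20–39: 9197 × 0.974 = 8958
40–59: 8571 × 0.983 = 8425
60–79: 18284 × 0.965 = 17644
80+: 6369 × 0.969 + 18102 × 0.628 = 6172 + 11368 = 17540
→ [7607, 8958, 8425, 17644, 17540]
Period 3.
Births: 8958 × 0.416 = 3727  |  8425 × 0.221 = 1862 → 5589
20–39: 7607 × 0.974 = 7409
40–59: 8958 × 0.983 = 8806
60–79: 8425 × 0.965 = 8130
80+: 17644 × 0.969 + 17540 × 0.628 = 17097 + 11015 = 28112
→ [5589, 7409, 8806, 8130, 28112]
Scenario B total after 3 periods: 58046
Difference B − A = 58046 − 59340 = -1294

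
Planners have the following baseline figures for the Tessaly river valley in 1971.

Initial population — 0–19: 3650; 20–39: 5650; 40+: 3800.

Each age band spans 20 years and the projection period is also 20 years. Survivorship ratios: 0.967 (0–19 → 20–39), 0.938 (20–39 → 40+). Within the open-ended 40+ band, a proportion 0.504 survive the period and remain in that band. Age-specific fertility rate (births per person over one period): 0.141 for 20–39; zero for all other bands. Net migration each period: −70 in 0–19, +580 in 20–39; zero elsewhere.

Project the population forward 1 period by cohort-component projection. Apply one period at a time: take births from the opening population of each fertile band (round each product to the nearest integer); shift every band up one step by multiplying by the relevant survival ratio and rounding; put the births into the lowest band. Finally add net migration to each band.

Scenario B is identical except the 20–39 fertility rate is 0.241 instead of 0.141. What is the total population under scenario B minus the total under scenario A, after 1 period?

565

Period 1:
Births: 5650 × 0.141 = 797
20–39: 3650 × 0.967 = 3530
40+: 5650 × 0.938 + 3800 × 0.504 = 5300 + 1915 = 7215
Net migration: 0–19 − 70 → 727; 20–39 + 580 → 4110
→ [727, 4110, 7215]
Scenario A total after 1 period: 12052
Scenario B projection —
Period 1:
Births: 5650 × 0.241 = 1362
20–39: 3650 × 0.967 = 3530
40+: 5650 × 0.938 + 3800 × 0.504 = 5300 + 1915 = 7215
Net migration: 0–19 − 70 → 1292; 20–39 + 580 → 4110
→ [1292, 4110, 7215]
Scenario B total after 1 period: 12617
Difference B − A = 12617 − 12052 = 565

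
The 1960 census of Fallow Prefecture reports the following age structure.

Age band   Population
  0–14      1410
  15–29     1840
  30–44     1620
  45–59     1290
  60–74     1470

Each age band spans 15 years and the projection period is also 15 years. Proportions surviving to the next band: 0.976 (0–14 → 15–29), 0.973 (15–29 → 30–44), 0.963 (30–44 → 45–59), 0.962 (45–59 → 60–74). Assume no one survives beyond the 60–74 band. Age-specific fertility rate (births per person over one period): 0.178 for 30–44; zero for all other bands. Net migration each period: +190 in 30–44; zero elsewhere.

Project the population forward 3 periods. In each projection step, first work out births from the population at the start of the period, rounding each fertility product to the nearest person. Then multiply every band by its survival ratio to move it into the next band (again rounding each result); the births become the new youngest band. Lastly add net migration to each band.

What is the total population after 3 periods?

4386

Call the groups 1 to 5, youngest first.
Period 1:
Births: 1620 * 0.178 = 288
Group 2: 1410 * 0.976 = 1376
Group 3: 1840 * 0.973 = 1790
Group 4: 1620 * 0.963 = 1560
Group 5: 1290 * 0.962 = 1241
Net migration: Group 3 + 190 → 1980
Population now: 0–14=288, 15–29=1376, 30–44=1980, 45–59=1560, 60–74=1241
Period 2:
Births: 1980 * 0.178 = 352
Group 2: 288 * 0.976 = 281
Group 3: 1376 * 0.973 = 1339
Group 4: 1980 * 0.963 = 1907
Group 5: 1560 * 0.962 = 1501
Net migration: Group 3 + 190 → 1529
Population now: 0–14=352, 15–29=281, 30–44=1529, 45–59=1907, 60–74=1501
Period 3:
Births: 1529 * 0.178 = 272
Group 2: 352 * 0.976 = 344
Group 3: 281 * 0.973 = 273
Group 4: 1529 * 0.963 = 1472
Group 5: 1907 * 0.962 = 1835
Net migration: Group 3 + 190 → 463
Population now: 0–14=272, 15–29=344, 30–44=463, 45–59=1472, 60–74=1835
Total after period 3: 272 + 344 + 463 + 1472 + 1835 = 4386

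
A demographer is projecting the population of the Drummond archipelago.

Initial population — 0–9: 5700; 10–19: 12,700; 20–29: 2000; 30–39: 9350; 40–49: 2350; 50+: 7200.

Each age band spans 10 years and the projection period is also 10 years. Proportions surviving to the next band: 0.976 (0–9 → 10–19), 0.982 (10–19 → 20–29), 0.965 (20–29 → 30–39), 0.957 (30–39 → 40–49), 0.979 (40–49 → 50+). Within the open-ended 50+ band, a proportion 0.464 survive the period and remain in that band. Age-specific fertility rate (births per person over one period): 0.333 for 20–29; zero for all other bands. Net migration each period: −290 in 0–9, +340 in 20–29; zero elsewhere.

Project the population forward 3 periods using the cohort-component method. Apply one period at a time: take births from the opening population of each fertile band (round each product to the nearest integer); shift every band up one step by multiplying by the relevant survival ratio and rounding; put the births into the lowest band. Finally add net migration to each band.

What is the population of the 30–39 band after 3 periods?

Call the bands 1 to 6, youngest first.
After projecting period 1:
Births: 2000 × 0.333 = 666
Band 2: 5700 × 0.976 = 5563
Band 3: 12700 × 0.982 = 12471
Band 4: 2000 × 0.965 = 1930
Band 5: 9350 × 0.957 = 8948
Band 6: 2350 × 0.979 + 7200 × 0.464 = 2301 + 3341 = 5642
Net migration: Band 1 − 290 → 376; Band 3 + 340 → 12811
Population now: 0–9=376, 10–19=5563, 20–29=12811, 30–39=1930, 40–49=8948, 50+=5642
After projecting period 2:
Births: 12811 × 0.333 = 4266
Band 2: 376 × 0.976 = 367
Band 3: 5563 × 0.982 = 5463
Band 4: 12811 × 0.965 = 12363
Band 5: 1930 × 0.957 = 1847
Band 6: 8948 × 0.979 + 5642 × 0.464 = 8760 + 2618 = 11378
Net migration: Band 1 − 290 → 3976; Band 3 + 340 → 5803
Population now: 0–9=3976, 10–19=367, 20–29=5803, 30–39=12363, 40–49=1847, 50+=11378
After projecting period 3:
Births: 5803 × 0.333 = 1932
Band 2: 3976 × 0.976 = 3881
Band 3: 367 × 0.982 = 360
Band 4: 5803 × 0.965 = 5600
Band 5: 12363 × 0.957 = 11831
Band 6: 1847 × 0.979 + 11378 × 0.464 = 1808 + 5279 = 7087
Net migration: Band 1 − 290 → 1642; Band 3 + 340 → 700
Population now: 0–9=1642, 10–19=3881, 20–29=700, 30–39=5600, 40–49=11831, 50+=7087

5600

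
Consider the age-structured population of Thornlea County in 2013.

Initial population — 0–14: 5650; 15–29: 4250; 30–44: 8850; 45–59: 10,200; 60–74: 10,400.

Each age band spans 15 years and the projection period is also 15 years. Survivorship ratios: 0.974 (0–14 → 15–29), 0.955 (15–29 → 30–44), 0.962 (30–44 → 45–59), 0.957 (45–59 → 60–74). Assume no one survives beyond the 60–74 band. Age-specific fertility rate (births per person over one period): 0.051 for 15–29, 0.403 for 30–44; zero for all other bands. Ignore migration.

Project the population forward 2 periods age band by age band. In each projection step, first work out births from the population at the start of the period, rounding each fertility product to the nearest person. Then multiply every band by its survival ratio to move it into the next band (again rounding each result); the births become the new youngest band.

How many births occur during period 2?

After projecting period 1:
Births: 4250 × 0.051 = 217  |  8850 × 0.403 = 3567 — total 3784
15–29: 5650 × 0.974 = 5503
30–44: 4250 × 0.955 = 4059
45–59: 8850 × 0.962 = 8514
60–74: 10200 × 0.957 = 9761
End of period: [3784, 5503, 4059, 8514, 9761]
After projecting period 2:
Births: 5503 × 0.051 = 281  |  4059 × 0.403 = 1636 — total 1917
15–29: 3784 × 0.974 = 3686
30–44: 5503 × 0.955 = 5255
45–59: 4059 × 0.962 = 3905
60–74: 8514 × 0.957 = 8148
End of period: [1917, 3686, 5255, 3905, 8148]

1917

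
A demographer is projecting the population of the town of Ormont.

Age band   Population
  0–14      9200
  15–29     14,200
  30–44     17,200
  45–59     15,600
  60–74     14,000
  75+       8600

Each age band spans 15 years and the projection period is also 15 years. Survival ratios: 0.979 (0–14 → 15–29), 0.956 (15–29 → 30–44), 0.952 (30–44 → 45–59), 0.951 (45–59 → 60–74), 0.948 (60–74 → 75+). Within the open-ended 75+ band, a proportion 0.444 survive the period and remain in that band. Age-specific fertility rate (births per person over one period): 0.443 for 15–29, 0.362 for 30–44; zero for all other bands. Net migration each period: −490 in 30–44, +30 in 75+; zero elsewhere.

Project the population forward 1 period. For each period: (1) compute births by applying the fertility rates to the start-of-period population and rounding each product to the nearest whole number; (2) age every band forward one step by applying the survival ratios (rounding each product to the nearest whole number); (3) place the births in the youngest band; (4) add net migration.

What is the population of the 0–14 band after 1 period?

— Period 1 —
Births: 14200 * 0.443 = 6291, 17200 * 0.362 = 6226 — total 12517
15–29: 9200 * 0.979 = 9007
30–44: 14200 * 0.956 = 13575
45–59: 17200 * 0.952 = 16374
60–74: 15600 * 0.951 = 14836
75+: 14000 * 0.948 + 8600 * 0.444 = 13272 + 3818 = 17090
Net migration: 30–44 − 490 → 13085; 75+ + 30 → 17120
Population now: 0–14=12517, 15–29=9007, 30–44=13085, 45–59=16374, 60–74=14836, 75+=17120

12517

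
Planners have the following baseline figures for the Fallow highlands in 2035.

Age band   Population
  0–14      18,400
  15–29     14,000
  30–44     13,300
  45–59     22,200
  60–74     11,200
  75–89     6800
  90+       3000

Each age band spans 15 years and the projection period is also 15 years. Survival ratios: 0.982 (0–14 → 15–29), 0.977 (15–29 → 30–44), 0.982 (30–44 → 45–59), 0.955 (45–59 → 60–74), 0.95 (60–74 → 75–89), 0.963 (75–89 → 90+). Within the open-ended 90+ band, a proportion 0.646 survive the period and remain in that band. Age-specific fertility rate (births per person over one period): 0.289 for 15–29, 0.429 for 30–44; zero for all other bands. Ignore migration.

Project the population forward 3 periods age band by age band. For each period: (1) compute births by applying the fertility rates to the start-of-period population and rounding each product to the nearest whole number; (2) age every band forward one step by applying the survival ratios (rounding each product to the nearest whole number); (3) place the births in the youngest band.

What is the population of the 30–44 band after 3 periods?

(Groups numbered youngest = 1 to oldest = 7.)
— Period 1 —
Births: 14000 × 0.289 = 4046 ; 13300 × 0.429 = 5706 ⇒ total 9752
Group 2: 18400 × 0.982 = 18069
Group 3: 14000 × 0.977 = 13678
Group 4: 13300 × 0.982 = 13061
Group 5: 22200 × 0.955 = 21201
Group 6: 11200 × 0.95 = 10640
Group 7: 6800 × 0.963 + 3000 × 0.646 = 6548 + 1938 = 8486
End of period: [9752, 18069, 13678, 13061, 21201, 10640, 8486]
— Period 2 —
Births: 18069 × 0.289 = 5222 ; 13678 × 0.429 = 5868 ⇒ total 11090
Group 2: 9752 × 0.982 = 9576
Group 3: 18069 × 0.977 = 17653
Group 4: 13678 × 0.982 = 13432
Group 5: 13061 × 0.955 = 12473
Group 6: 21201 × 0.95 = 20141
Group 7: 10640 × 0.963 + 8486 × 0.646 = 10246 + 5482 = 15728
End of period: [11090, 9576, 17653, 13432, 12473, 20141, 15728]
— Period 3 —
Births: 9576 × 0.289 = 2767 ; 17653 × 0.429 = 7573 ⇒ total 10340
Group 2: 11090 × 0.982 = 10890
Group 3: 9576 × 0.977 = 9356
Group 4: 17653 × 0.982 = 17335
Group 5: 13432 × 0.955 = 12828
Group 6: 12473 × 0.95 = 11849
Group 7: 20141 × 0.963 + 15728 × 0.646 = 19396 + 10160 = 29556
End of period: [10340, 10890, 9356, 17335, 12828, 11849, 29556]

9356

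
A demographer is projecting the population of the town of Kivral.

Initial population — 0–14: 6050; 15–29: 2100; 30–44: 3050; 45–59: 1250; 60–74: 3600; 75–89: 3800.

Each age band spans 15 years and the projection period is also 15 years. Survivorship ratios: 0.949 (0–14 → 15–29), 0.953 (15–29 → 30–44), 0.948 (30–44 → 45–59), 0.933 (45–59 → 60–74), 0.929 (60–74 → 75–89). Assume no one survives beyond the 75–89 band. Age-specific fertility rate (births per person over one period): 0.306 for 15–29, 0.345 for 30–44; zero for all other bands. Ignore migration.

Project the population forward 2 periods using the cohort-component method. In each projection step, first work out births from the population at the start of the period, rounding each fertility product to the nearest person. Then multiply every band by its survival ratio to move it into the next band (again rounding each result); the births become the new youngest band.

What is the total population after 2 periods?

15204

Let band 1 be 0–14 through band 6 = 75–89.
Period 1.
Births: 2100 × 0.306 = 643 ; 3050 × 0.345 = 1052 ⇒ total 1695
Band 2: 6050 × 0.949 = 5741
Band 3: 2100 × 0.953 = 2001
Band 4: 3050 × 0.948 = 2891
Band 5: 1250 × 0.933 = 1166
Band 6: 3600 × 0.929 = 3344
Giving 1695 / 5741 / 2001 / 2891 / 1166 / 3344.
Period 2.
Births: 5741 × 0.306 = 1757 ; 2001 × 0.345 = 690 ⇒ total 2447
Band 2: 1695 × 0.949 = 1609
Band 3: 5741 × 0.953 = 5471
Band 4: 2001 × 0.948 = 1897
Band 5: 2891 × 0.933 = 2697
Band 6: 1166 × 0.929 = 1083
Giving 2447 / 1609 / 5471 / 1897 / 2697 / 1083.
Total after period 2: 2447 + 1609 + 5471 + 1897 + 2697 + 1083 = 15204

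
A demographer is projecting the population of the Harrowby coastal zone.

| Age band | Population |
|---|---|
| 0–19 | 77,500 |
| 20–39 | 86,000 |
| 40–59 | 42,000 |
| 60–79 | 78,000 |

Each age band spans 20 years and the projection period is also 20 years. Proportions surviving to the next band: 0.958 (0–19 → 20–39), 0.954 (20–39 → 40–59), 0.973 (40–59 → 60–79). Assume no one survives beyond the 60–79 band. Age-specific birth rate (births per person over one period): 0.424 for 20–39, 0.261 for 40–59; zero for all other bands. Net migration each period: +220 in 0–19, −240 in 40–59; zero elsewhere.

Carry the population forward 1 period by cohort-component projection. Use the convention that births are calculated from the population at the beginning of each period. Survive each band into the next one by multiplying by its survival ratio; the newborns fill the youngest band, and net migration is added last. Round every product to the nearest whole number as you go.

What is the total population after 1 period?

244561

Period 1:
Births: 86000 × 0.424 = 36464, 42000 × 0.261 = 10962 ⇒ total 47426
20–39: 77500 × 0.958 = 74245
40–59: 86000 × 0.954 = 82044
60–79: 42000 × 0.973 = 40866
Net migration: 0–19 + 220 → 47646; 40–59 − 240 → 81804
Giving 47646 / 74245 / 81804 / 40866.
Total after period 1: 47646 + 74245 + 81804 + 40866 = 244561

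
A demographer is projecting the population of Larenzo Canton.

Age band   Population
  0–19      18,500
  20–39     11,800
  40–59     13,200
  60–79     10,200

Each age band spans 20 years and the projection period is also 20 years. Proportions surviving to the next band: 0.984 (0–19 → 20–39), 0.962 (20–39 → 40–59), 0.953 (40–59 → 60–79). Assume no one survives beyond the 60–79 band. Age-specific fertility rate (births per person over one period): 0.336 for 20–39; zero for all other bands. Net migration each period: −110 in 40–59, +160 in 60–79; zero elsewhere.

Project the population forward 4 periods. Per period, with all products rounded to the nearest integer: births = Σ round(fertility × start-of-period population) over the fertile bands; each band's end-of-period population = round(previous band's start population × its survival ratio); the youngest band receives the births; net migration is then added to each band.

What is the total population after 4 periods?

12625

Period 1:
Births: 11800 × 0.336 = 3965
20–39: 18500 × 0.984 = 18204
40–59: 11800 × 0.962 = 11352
60–79: 13200 × 0.953 = 12580
Net migration: 40–59 − 110 → 11242; 60–79 + 160 → 12740
→ [3965, 18204, 11242, 12740]
Period 2:
Births: 18204 × 0.336 = 6117
20–39: 3965 × 0.984 = 3902
40–59: 18204 × 0.962 = 17512
60–79: 11242 × 0.953 = 10714
Net migration: 40–59 − 110 → 17402; 60–79 + 160 → 10874
→ [6117, 3902, 17402, 10874]
Period 3:
Births: 3902 × 0.336 = 1311
20–39: 6117 × 0.984 = 6019
40–59: 3902 × 0.962 = 3754
60–79: 17402 × 0.953 = 16584
Net migration: 40–59 − 110 → 3644; 60–79 + 160 → 16744
→ [1311, 6019, 3644, 16744]
Period 4:
Births: 6019 × 0.336 = 2022
20–39: 1311 × 0.984 = 1290
40–59: 6019 × 0.962 = 5790
60–79: 3644 × 0.953 = 3473
Net migration: 40–59 − 110 → 5680; 60–79 + 160 → 3633
→ [2022, 1290, 5680, 3633]
Total after period 4: 2022 + 1290 + 5680 + 3633 = 12625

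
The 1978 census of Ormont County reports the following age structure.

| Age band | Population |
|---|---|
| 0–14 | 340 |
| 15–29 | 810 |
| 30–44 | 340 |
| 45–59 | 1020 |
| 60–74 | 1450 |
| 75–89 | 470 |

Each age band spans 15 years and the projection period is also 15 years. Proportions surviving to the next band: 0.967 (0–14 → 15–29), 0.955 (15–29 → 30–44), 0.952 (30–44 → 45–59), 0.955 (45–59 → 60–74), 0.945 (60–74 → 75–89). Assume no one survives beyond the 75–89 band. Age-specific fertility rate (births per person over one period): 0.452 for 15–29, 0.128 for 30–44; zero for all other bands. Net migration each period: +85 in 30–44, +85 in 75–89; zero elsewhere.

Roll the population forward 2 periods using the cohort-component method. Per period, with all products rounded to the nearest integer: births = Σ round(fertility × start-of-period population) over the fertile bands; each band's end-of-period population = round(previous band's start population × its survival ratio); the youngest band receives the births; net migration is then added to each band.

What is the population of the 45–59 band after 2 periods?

Period 1:
Births: 810 × 0.452 = 366 ; 340 × 0.128 = 44 → total 410
15–29: 340 × 0.967 = 329
30–44: 810 × 0.955 = 774
45–59: 340 × 0.952 = 324
60–74: 1020 × 0.955 = 974
75–89: 1450 × 0.945 = 1370
Net migration: 30–44 + 85 → 859; 75–89 + 85 → 1455
End of period: [410, 329, 859, 324, 974, 1455]
Period 2:
Births: 329 × 0.452 = 149 ; 859 × 0.128 = 110 → total 259
15–29: 410 × 0.967 = 396
30–44: 329 × 0.955 = 314
45–59: 859 × 0.952 = 818
60–74: 324 × 0.955 = 309
75–89: 974 × 0.945 = 920
Net migration: 30–44 + 85 → 399; 75–89 + 85 → 1005
End of period: [259, 396, 399, 818, 309, 1005]

818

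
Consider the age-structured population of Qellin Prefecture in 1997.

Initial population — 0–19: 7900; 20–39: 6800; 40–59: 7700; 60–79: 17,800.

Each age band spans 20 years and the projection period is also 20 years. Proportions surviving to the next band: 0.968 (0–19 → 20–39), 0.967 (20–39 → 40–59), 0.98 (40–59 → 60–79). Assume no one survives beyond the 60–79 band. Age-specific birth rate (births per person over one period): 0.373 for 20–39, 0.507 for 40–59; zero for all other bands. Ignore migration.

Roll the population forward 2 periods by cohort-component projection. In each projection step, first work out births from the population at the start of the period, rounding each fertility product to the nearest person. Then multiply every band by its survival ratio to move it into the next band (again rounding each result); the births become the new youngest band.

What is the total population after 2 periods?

26259

Let group 1 be 0–19 through group 4 = 60–79.
Period 1:
Births: 6800 × 0.373 = 2536  |  7700 × 0.507 = 3904 ⇒ total 6440
Group 2: 7900 × 0.968 = 7647
Group 3: 6800 × 0.967 = 6576
Group 4: 7700 × 0.98 = 7546
→ [6440, 7647, 6576, 7546]
Period 2:
Births: 7647 × 0.373 = 2852  |  6576 × 0.507 = 3334 ⇒ total 6186
Group 2: 6440 × 0.968 = 6234
Group 3: 7647 × 0.967 = 7395
Group 4: 6576 × 0.98 = 6444
→ [6186, 6234, 7395, 6444]
Total after period 2: 6186 + 6234 + 7395 + 6444 = 26259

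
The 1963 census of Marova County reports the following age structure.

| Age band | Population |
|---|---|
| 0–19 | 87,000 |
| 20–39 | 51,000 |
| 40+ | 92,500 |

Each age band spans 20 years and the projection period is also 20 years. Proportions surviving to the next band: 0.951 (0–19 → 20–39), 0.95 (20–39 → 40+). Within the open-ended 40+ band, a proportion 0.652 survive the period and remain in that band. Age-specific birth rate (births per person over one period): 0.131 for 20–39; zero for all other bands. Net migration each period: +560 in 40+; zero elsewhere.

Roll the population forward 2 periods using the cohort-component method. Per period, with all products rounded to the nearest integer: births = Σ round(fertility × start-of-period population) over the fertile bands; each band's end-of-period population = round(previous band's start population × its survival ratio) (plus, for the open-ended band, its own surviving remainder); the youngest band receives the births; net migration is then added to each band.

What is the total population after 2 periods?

167630

Call the bands 1 to 3, youngest first.
Period 1:
Births: 51000 × 0.131 = 6681
Band 2: 87000 × 0.951 = 82737
Band 3: 51000 × 0.95 + 92500 × 0.652 = 48450 + 60310 = 108760
Net migration: Band 3 + 560 → 109320
End of period: [6681, 82737, 109320]
Period 2:
Births: 82737 × 0.131 = 10839
Band 2: 6681 × 0.951 = 6354
Band 3: 82737 × 0.95 + 109320 × 0.652 = 78600 + 71277 = 149877
Net migration: Band 3 + 560 → 150437
End of period: [10839, 6354, 150437]
Total after period 2: 10839 + 6354 + 150437 = 167630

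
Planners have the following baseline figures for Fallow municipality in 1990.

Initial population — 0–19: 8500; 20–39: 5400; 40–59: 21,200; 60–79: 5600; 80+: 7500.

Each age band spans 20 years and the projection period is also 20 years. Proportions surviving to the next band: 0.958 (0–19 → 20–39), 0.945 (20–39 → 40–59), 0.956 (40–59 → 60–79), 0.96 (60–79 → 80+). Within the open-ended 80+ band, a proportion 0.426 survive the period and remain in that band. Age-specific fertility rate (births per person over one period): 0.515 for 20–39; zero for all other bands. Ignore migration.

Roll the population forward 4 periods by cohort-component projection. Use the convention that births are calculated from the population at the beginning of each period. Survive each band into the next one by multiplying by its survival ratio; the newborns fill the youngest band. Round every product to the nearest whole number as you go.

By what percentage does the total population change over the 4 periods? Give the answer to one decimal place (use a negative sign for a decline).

-52.6

After projecting period 1:
Births: 5400 × 0.515 = 2781
20–39: 8500 × 0.958 = 8143
40–59: 5400 × 0.945 = 5103
60–79: 21200 × 0.956 = 20267
80+: 5600 × 0.96 + 7500 × 0.426 = 5376 + 3195 = 8571
End of period: [2781, 8143, 5103, 20267, 8571]
After projecting period 2:
Births: 8143 × 0.515 = 4194
20–39: 2781 × 0.958 = 2664
40–59: 8143 × 0.945 = 7695
60–79: 5103 × 0.956 = 4878
80+: 20267 × 0.96 + 8571 × 0.426 = 19456 + 3651 = 23107
End of period: [4194, 2664, 7695, 4878, 23107]
After projecting period 3:
Births: 2664 × 0.515 = 1372
20–39: 4194 × 0.958 = 4018
40–59: 2664 × 0.945 = 2517
60–79: 7695 × 0.956 = 7356
80+: 4878 × 0.96 + 23107 × 0.426 = 4683 + 9844 = 14527
End of period: [1372, 4018, 2517, 7356, 14527]
After projecting period 4:
Births: 4018 × 0.515 = 2069
20–39: 1372 × 0.958 = 1314
40–59: 4018 × 0.945 = 3797
60–79: 2517 × 0.956 = 2406
80+: 7356 × 0.96 + 14527 × 0.426 = 7062 + 6189 = 13251
End of period: [2069, 1314, 3797, 2406, 13251]
Total: 48200 → 22837; change = -25363; percentage change = -52.6%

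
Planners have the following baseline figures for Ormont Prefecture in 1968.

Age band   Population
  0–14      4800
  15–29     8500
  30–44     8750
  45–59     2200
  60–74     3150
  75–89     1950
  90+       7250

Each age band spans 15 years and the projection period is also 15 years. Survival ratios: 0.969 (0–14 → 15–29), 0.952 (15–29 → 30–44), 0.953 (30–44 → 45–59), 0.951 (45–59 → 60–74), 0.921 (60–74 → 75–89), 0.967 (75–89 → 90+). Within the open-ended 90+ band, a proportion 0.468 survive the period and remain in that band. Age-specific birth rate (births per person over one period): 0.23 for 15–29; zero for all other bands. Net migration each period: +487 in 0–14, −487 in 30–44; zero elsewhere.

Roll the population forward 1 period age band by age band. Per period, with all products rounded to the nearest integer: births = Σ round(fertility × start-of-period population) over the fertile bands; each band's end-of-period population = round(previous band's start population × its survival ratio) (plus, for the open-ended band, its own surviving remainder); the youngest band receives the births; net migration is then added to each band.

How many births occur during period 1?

1955

(Bands numbered youngest = 1 to oldest = 7.)
After projecting period 1:
Births: 8500 × 0.23 = 1955
Band 2: 4800 × 0.969 = 4651
Band 3: 8500 × 0.952 = 8092
Band 4: 8750 × 0.953 = 8339
Band 5: 2200 × 0.951 = 2092
Band 6: 3150 × 0.921 = 2901
Band 7: 1950 × 0.967 + 7250 × 0.468 = 1886 + 3393 = 5279
Net migration: Band 1 + 487 → 2442; Band 3 − 487 → 7605
End of period: [2442, 4651, 7605, 8339, 2092, 2901, 5279]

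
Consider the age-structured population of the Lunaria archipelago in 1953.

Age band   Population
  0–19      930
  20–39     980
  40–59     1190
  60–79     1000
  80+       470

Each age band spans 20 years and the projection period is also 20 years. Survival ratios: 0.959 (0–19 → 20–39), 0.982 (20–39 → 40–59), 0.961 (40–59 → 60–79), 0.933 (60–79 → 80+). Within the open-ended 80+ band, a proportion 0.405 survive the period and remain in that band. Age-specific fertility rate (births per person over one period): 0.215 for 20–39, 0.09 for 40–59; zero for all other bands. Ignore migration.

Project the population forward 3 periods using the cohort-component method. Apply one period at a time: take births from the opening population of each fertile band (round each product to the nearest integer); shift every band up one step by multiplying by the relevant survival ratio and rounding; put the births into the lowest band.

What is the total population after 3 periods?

Call the groups 1 to 5, youngest first.
[period 1]
Births: 980 × 0.215 = 211  |  1190 × 0.09 = 107 → total 318
Group 2: 930 × 0.959 = 892
Group 3: 980 × 0.982 = 962
Group 4: 1190 × 0.961 = 1144
Group 5: 1000 × 0.933 + 470 × 0.405 = 933 + 190 = 1123
Population now: 0–19=318, 20–39=892, 40–59=962, 60–79=1144, 80+=1123
[period 2]
Births: 892 × 0.215 = 192  |  962 × 0.09 = 87 → total 279
Group 2: 318 × 0.959 = 305
Group 3: 892 × 0.982 = 876
Group 4: 962 × 0.961 = 924
Group 5: 1144 × 0.933 + 1123 × 0.405 = 1067 + 455 = 1522
Population now: 0–19=279, 20–39=305, 40–59=876, 60–79=924, 80+=1522
[period 3]
Births: 305 × 0.215 = 66  |  876 × 0.09 = 79 → total 145
Group 2: 279 × 0.959 = 268
Group 3: 305 × 0.982 = 300
Group 4: 876 × 0.961 = 842
Group 5: 924 × 0.933 + 1522 × 0.405 = 862 + 616 = 1478
Population now: 0–19=145, 20–39=268, 40–59=300, 60–79=842, 80+=1478
Total after period 3: 145 + 268 + 300 + 842 + 1478 = 3033

3033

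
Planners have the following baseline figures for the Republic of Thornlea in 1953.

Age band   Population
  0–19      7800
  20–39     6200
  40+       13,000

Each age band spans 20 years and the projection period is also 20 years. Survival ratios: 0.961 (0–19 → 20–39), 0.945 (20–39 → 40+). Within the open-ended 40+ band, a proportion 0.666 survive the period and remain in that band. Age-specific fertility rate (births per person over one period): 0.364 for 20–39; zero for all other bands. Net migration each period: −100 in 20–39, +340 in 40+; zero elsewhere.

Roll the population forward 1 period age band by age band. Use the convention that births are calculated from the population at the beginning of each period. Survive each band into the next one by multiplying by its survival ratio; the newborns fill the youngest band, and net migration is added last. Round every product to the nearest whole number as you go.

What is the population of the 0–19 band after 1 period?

2257

— Period 1 —
Births: 6200 * 0.364 = 2257
20–39: 7800 * 0.961 = 7496
40+: 6200 * 0.945 + 13000 * 0.666 = 5859 + 8658 = 14517
Net migration: 20–39 − 100 → 7396; 40+ + 340 → 14857
Population now: 0–19=2257, 20–39=7396, 40+=14857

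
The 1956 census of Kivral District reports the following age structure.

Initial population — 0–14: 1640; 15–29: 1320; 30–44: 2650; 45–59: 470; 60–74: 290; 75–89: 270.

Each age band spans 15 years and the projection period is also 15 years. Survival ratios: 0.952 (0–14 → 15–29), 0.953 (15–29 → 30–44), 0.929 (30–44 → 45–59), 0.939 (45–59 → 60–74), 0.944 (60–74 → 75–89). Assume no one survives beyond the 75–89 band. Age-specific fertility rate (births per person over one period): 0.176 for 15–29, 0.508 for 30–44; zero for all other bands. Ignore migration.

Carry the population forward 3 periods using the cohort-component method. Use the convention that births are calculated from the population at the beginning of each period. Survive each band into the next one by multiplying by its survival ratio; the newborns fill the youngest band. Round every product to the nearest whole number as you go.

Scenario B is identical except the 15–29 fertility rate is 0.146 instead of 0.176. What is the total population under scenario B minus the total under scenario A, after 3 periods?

-130

Period 1.
Births: 1320 × 0.176 = 232 ; 2650 × 0.508 = 1346 → 1578
15–29: 1640 × 0.952 = 1561
30–44: 1320 × 0.953 = 1258
45–59: 2650 × 0.929 = 2462
60–74: 470 × 0.939 = 441
75–89: 290 × 0.944 = 274
Population now: 0–14=1578, 15–29=1561, 30–44=1258, 45–59=2462, 60–74=441, 75–89=274
Period 2.
Births: 1561 × 0.176 = 275 ; 1258 × 0.508 = 639 → 914
15–29: 1578 × 0.952 = 1502
30–44: 1561 × 0.953 = 1488
45–59: 1258 × 0.929 = 1169
60–74: 2462 × 0.939 = 2312
75–89: 441 × 0.944 = 416
Population now: 0–14=914, 15–29=1502, 30–44=1488, 45–59=1169, 60–74=2312, 75–89=416
Period 3.
Births: 1502 × 0.176 = 264 ; 1488 × 0.508 = 756 → 1020
15–29: 914 × 0.952 = 870
30–44: 1502 × 0.953 = 1431
45–59: 1488 × 0.929 = 1382
60–74: 1169 × 0.939 = 1098
75–89: 2312 × 0.944 = 2183
Population now: 0–14=1020, 15–29=870, 30–44=1431, 45–59=1382, 60–74=1098, 75–89=2183
Scenario A total after 3 periods: 7984
Scenario B projection —
Period 1.
Births: 1320 × 0.146 = 193 ; 2650 × 0.508 = 1346 → 1539
15–29: 1640 × 0.952 = 1561
30–44: 1320 × 0.953 = 1258
45–59: 2650 × 0.929 = 2462
60–74: 470 × 0.939 = 441
75–89: 290 × 0.944 = 274
Population now: 0–14=1539, 15–29=1561, 30–44=1258, 45–59=2462, 60–74=441, 75–89=274
Period 2.
Births: 1561 × 0.146 = 228 ; 1258 × 0.508 = 639 → 867
15–29: 1539 × 0.952 = 1465
30–44: 1561 × 0.953 = 1488
45–59: 1258 × 0.929 = 1169
60–74: 2462 × 0.939 = 2312
75–89: 441 × 0.944 = 416
Population now: 0–14=867, 15–29=1465, 30–44=1488, 45–59=1169, 60–74=2312, 75–89=416
Period 3.
Births: 1465 × 0.146 = 214 ; 1488 × 0.508 = 756 → 970
15–29: 867 × 0.952 = 825
30–44: 1465 × 0.953 = 1396
45–59: 1488 × 0.929 = 1382
60–74: 1169 × 0.939 = 1098
75–89: 2312 × 0.944 = 2183
Population now: 0–14=970, 15–29=825, 30–44=1396, 45–59=1382, 60–74=1098, 75–89=2183
Scenario B total after 3 periods: 7854
Difference B − A = 7854 − 7984 = -130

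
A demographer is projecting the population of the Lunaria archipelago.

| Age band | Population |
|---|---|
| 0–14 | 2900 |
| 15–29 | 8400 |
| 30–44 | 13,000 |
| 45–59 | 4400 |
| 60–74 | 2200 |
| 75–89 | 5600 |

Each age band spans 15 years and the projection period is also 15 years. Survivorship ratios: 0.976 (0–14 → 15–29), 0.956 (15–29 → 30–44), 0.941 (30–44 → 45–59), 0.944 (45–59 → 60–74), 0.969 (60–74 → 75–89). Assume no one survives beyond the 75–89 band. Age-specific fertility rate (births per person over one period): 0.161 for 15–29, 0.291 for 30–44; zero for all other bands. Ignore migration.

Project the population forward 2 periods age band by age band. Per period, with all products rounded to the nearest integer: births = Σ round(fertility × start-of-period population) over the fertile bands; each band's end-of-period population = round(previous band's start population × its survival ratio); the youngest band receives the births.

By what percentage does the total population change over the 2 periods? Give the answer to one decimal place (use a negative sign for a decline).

-7.8

[period 1]
Births: 8400 × 0.161 = 1352  |  13000 × 0.291 = 3783 → 5135
15–29: 2900 × 0.976 = 2830
30–44: 8400 × 0.956 = 8030
45–59: 13000 × 0.941 = 12233
60–74: 4400 × 0.944 = 4154
75–89: 2200 × 0.969 = 2132
Population now: 0–14=5135, 15–29=2830, 30–44=8030, 45–59=12233, 60–74=4154, 75–89=2132
[period 2]
Births: 2830 × 0.161 = 456  |  8030 × 0.291 = 2337 → 2793
15–29: 5135 × 0.976 = 5012
30–44: 2830 × 0.956 = 2705
45–59: 8030 × 0.941 = 7556
60–74: 12233 × 0.944 = 11548
75–89: 4154 × 0.969 = 4025
Population now: 0–14=2793, 15–29=5012, 30–44=2705, 45–59=7556, 60–74=11548, 75–89=4025
Total: 36500 → 33639; change = -2861; percentage change = -7.8%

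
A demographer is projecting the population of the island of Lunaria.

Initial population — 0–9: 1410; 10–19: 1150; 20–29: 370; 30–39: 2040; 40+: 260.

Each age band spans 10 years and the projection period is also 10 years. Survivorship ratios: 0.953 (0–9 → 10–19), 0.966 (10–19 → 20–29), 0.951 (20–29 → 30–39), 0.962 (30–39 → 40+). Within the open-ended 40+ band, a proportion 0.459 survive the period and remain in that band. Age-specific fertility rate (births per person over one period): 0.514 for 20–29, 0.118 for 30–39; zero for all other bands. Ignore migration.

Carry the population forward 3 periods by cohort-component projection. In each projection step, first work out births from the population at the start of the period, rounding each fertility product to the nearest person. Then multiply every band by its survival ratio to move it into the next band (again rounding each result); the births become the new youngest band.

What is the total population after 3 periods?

4618

Call the bands 1 to 5, youngest first.
Period 1:
Births: 370 × 0.514 = 190, 2040 × 0.118 = 241 → 431
Band 2: 1410 × 0.953 = 1344
Band 3: 1150 × 0.966 = 1111
Band 4: 370 × 0.951 = 352
Band 5: 2040 × 0.962 + 260 × 0.459 = 1962 + 119 = 2081
End of period: [431, 1344, 1111, 352, 2081]
Period 2:
Births: 1111 × 0.514 = 571, 352 × 0.118 = 42 → 613
Band 2: 431 × 0.953 = 411
Band 3: 1344 × 0.966 = 1298
Band 4: 1111 × 0.951 = 1057
Band 5: 352 × 0.962 + 2081 × 0.459 = 339 + 955 = 1294
End of period: [613, 411, 1298, 1057, 1294]
Period 3:
Births: 1298 × 0.514 = 667, 1057 × 0.118 = 125 → 792
Band 2: 613 × 0.953 = 584
Band 3: 411 × 0.966 = 397
Band 4: 1298 × 0.951 = 1234
Band 5: 1057 × 0.962 + 1294 × 0.459 = 1017 + 594 = 1611
End of period: [792, 584, 397, 1234, 1611]
Total after period 3: 792 + 584 + 397 + 1234 + 1611 = 4618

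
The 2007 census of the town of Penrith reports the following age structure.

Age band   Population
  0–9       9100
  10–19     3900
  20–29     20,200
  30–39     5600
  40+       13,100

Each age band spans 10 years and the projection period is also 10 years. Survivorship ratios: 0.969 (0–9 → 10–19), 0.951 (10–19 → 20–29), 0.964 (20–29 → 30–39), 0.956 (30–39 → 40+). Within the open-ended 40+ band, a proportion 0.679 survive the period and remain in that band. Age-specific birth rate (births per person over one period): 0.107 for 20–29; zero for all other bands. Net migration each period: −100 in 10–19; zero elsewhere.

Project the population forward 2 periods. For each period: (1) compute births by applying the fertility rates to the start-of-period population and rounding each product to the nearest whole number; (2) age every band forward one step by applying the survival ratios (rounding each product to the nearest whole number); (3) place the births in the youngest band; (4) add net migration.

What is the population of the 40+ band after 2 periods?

28291

Call the bands 1 to 5, youngest first.
After projecting period 1:
Births: 20200 × 0.107 = 2161
Band 2: 9100 × 0.969 = 8818
Band 3: 3900 × 0.951 = 3709
Band 4: 20200 × 0.964 = 19473
Band 5: 5600 × 0.956 + 13100 × 0.679 = 5354 + 8895 = 14249
Net migration: Band 2 − 100 → 8718
Population now: 0–9=2161, 10–19=8718, 20–29=3709, 30–39=19473, 40+=14249
After projecting period 2:
Births: 3709 × 0.107 = 397
Band 2: 2161 × 0.969 = 2094
Band 3: 8718 × 0.951 = 8291
Band 4: 3709 × 0.964 = 3575
Band 5: 19473 × 0.956 + 14249 × 0.679 = 18616 + 9675 = 28291
Net migration: Band 2 − 100 → 1994
Population now: 0–9=397, 10–19=1994, 20–29=8291, 30–39=3575, 40+=28291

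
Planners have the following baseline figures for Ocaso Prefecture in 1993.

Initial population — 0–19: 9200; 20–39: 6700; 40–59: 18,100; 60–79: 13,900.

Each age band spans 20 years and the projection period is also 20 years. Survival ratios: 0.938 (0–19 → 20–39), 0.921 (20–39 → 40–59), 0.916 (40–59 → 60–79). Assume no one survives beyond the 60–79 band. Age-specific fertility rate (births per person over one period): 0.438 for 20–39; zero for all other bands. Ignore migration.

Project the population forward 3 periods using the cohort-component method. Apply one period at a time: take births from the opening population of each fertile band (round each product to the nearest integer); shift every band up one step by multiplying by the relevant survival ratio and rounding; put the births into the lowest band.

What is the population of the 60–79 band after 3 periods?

7280

Let band 1 be 0–19 through band 4 = 60–79.
After projecting period 1:
Births: 6700 × 0.438 = 2935
Band 2: 9200 × 0.938 = 8630
Band 3: 6700 × 0.921 = 6171
Band 4: 18100 × 0.916 = 16580
→ [2935, 8630, 6171, 16580]
After projecting period 2:
Births: 8630 × 0.438 = 3780
Band 2: 2935 × 0.938 = 2753
Band 3: 8630 × 0.921 = 7948
Band 4: 6171 × 0.916 = 5653
→ [3780, 2753, 7948, 5653]
After projecting period 3:
Births: 2753 × 0.438 = 1206
Band 2: 3780 × 0.938 = 3546
Band 3: 2753 × 0.921 = 2536
Band 4: 7948 × 0.916 = 7280
→ [1206, 3546, 2536, 7280]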